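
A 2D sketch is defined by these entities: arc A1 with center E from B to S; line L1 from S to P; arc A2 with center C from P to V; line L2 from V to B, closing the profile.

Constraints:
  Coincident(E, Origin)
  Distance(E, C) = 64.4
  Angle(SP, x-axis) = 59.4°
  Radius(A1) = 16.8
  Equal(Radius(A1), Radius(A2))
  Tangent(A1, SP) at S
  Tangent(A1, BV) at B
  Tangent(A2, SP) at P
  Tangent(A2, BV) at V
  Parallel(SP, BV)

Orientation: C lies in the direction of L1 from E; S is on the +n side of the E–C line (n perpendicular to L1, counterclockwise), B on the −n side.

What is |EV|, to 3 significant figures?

66.6

The slot axis is L1's direction at 59.4°, so u = (cos 59.4°, sin 59.4°) = (0.509, 0.861) and n = (−sin 59.4°, cos 59.4°) = (-0.861, 0.509). E is at the origin and C lies 64.4 along u from E, so C = 64.4·u = (32.8, 55.4). Tangency of A1 to both parallel lines with radius 16.8 puts S and B at E ± 16.8·n: S = (-14.5, 8.55), B = (14.5, -8.55). Equal radii place P and V the same way about C: P = C + 16.8·n = (18.3, 64.0), V = C − 16.8·n = (47.2, 46.9). Then |EV| = |V − E| = 66.6.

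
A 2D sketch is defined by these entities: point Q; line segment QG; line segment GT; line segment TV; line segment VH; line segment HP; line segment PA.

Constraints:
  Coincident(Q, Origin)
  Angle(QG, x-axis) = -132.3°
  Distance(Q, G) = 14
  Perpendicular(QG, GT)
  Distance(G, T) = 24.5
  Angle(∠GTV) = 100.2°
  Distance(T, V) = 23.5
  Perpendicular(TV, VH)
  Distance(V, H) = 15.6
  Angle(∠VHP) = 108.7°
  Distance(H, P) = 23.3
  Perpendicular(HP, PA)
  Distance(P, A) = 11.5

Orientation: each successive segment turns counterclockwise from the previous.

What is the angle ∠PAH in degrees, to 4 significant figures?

63.73°

∠VHP = 108.7° gives HP at -161.2° from the x-axis; with |HP| = 23.3, P = (-4.211, -7.670). HP is perpendicular to PA, so PA runs at -71.20°; with |PA| = 11.5, A = (-0.5050, -18.56). Then cos ∠PAH = AP·AH / (|AP||AH|), giving 63.73°.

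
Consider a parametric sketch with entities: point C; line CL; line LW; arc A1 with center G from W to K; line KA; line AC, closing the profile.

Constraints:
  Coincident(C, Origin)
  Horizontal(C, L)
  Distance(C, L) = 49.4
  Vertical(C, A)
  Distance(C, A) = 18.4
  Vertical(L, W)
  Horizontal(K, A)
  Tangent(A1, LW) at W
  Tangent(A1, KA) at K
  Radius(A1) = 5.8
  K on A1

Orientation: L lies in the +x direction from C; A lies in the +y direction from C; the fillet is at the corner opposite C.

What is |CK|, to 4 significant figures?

47.32

C is at the origin; CL is horizontal with |CL| = 49.4 and L on the +x side, so L = (49.40, 0.000). C and A share the same x with |CA| = 18.4 and A on the +y side, so A = (0.000, 18.40). The virtual corner opposite C is at (49.40, 18.40). A1 meets LW tangentially, so GW is at right angles to LW and the tangent condition forces GK to be normal to KA, with radius 5.8, so the center G sits 5.8 in from both sides at G = (43.60, 12.60). That places the tangent points at W = (49.40, 12.60) on LW and K = (43.60, 18.40) on KA. Then |CK| = |K − C| = 47.32.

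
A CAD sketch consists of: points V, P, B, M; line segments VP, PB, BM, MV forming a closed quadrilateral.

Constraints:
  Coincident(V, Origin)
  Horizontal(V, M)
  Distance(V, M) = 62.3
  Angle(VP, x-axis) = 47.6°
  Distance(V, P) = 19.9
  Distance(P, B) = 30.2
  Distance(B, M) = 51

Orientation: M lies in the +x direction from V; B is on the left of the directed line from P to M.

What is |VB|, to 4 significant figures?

49.97

V is at the origin; VM is horizontal with |VM| = 62.3 and M in +x, so M = (62.3, 0). VP runs at 47.6° with |VP| = 19.9, so P = (13.42, 14.70). B is determined by |PB| = 30.2 and |BM| = 51.0 together: it lies at the intersection of circle(P, 30.2) and circle(M, 51.0). With |PM| = 51.04, the foot of the radical line on PM is 8.977 from P and the perpendicular offset is √(30.2² − 8.977²) = 28.84. Taking the left-of-PM solution: B = (30.32, 39.73).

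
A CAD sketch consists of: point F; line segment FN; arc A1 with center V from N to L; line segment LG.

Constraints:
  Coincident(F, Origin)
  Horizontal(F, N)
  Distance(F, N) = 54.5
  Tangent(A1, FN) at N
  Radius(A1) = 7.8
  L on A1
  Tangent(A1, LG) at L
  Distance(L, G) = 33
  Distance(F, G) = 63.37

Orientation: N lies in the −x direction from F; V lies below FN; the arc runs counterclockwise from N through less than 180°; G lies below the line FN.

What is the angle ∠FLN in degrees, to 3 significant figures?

46.9°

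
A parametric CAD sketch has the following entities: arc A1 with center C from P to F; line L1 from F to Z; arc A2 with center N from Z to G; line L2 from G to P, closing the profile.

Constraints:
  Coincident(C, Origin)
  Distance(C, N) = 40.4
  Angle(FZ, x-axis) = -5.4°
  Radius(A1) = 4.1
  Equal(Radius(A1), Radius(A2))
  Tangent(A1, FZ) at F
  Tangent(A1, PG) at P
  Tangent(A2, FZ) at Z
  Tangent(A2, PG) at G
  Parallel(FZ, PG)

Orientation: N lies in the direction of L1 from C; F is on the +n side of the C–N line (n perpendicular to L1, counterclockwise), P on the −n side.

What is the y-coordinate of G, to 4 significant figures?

-7.884

The slot axis is L1's direction at -5.4°, so u = (cos -5.4°, sin -5.4°) = (0.9956, -0.09411) and n = (−sin -5.4°, cos -5.4°) = (0.09411, 0.9956). C is at the origin and N lies 40.4 along u from C, so N = 40.4·u = (40.22, -3.802). Tangency of A1 to both parallel lines with radius 4.1 puts F and P at C ± 4.1·n: F = (0.3858, 4.082), P = (-0.3858, -4.082). Equal radii place Z and G the same way about N: Z = N + 4.1·n = (40.61, 0.2798), G = N − 4.1·n = (39.83, -7.884). So G.y = -7.884.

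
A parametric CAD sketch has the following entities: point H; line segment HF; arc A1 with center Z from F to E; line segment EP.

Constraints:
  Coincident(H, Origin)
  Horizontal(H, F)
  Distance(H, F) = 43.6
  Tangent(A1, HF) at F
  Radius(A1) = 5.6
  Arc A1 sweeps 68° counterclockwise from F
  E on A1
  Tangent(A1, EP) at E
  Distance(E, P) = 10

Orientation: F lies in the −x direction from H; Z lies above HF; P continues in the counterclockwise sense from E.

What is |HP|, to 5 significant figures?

36.941

H is at the origin; H and F share the same y with |HF| = 43.6 and F on the −x side, so F = (-43.600, 0.0000). Tangency of A1 to HF means the radius ZF is perpendicular to HF, so Z = F + (0, 5.6) = (-43.600, 5.6000). On A1, F sits at bearing -90° from Z; a 68° counterclockwise sweep puts E at bearing -22°, so E = Z + 5.6·(cos -22°, sin -22°) = (-38.408, 3.5022). The tangent condition forces ZE to be normal to EP, so EP runs along (−sin -22°, cos -22°); with |EP| = 10.0, P = (-34.662, 12.774). Then |HP| = |P − H| = 36.941.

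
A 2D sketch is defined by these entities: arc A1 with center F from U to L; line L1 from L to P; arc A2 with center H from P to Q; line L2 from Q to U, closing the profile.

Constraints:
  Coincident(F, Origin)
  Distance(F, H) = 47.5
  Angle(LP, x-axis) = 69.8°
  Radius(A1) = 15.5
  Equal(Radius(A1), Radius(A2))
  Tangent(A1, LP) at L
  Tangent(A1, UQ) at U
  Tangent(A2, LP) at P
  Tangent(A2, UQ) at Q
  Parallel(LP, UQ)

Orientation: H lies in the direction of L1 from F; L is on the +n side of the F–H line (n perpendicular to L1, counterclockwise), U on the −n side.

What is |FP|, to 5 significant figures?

49.965

The slot axis is L1's direction at 69.8°, so u = (cos 69.8°, sin 69.8°) = (0.34530, 0.93849) and n = (−sin 69.8°, cos 69.8°) = (-0.93849, 0.34530). F is at the origin and H lies 47.5 along u from F, so H = 47.5·u = (16.402, 44.578). Tangency of A1 to both parallel lines with radius 15.5 puts L and U at F ± 15.5·n: L = (-14.547, 5.3521), U = (14.547, -5.3521). Equal radii place P and Q the same way about H: P = H + 15.5·n = (1.8550, 49.931), Q = H − 15.5·n = (30.948, 39.226). Then |FP| = |P − F| = 49.965.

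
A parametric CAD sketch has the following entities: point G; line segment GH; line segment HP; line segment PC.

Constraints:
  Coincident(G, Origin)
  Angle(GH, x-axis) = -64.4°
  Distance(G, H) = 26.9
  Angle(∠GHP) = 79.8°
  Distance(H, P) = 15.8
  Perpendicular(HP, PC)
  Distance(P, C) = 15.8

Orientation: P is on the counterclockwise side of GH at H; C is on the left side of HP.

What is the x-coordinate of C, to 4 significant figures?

15.20

G is at the origin; GH runs at -64.4° with length 26.9, so H = 26.9·(cos -64.4°, sin -64.4°) = (11.62, -24.26). ∠GHP = 79.8°, so HP runs at -64.4° + (180° − 79.8°) = 35.80° from the x-axis; with |HP| = 15.8, P = H + 15.8·(cos 35.80°, sin 35.80°) = (24.44, -15.02). The perpendicularity gives PC at right angles to HP; with |PC| = 15.8 on the left of HP, C = P + 15.8·(-0.5850, 0.8111) = (15.20, -2.202). So C.x = 15.20.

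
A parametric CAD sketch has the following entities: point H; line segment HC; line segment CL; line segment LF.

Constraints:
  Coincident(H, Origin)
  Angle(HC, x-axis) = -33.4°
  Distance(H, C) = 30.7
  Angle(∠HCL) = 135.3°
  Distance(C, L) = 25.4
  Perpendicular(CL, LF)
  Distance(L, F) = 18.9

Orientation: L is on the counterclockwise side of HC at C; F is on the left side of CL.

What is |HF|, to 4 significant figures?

47.30

H is at the origin; HC runs at -33.4° with length 30.7, so C = 30.7·(cos -33.4°, sin -33.4°) = (25.63, -16.90). ∠HCL = 135.3°, so CL runs at -33.4° + (180° − 135.3°) = 11.30° from the x-axis; with |CL| = 25.4, L = C + 25.4·(cos 11.30°, sin 11.30°) = (50.54, -11.92). CL is perpendicular to LF; with |LF| = 18.9 on the left of CL, F = L + 18.9·(-0.1959, 0.9806) = (46.83, 6.611). Then |HF| = |F − H| = 47.30.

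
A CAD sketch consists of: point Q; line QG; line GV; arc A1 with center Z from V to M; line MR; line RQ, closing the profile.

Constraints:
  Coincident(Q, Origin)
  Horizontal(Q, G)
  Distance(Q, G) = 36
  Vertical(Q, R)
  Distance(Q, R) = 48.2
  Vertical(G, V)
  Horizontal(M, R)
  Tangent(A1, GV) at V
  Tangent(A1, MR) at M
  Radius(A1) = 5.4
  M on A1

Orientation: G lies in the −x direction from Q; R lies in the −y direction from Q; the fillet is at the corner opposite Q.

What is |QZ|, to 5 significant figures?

52.614

QR is vertical with |QR| = 48.2 and R on the −y side, so R = (0.0000, -48.200). The virtual corner opposite Q is at (-36.000, -48.200). Since A1 is tangent to GV there, ZV ⟂ GV and the tangent condition forces ZM to be normal to MR, with radius 5.4, so the center Z sits 5.4 in from both sides at Z = (-30.600, -42.800). Then |QZ| = |Z − Q| = 52.614.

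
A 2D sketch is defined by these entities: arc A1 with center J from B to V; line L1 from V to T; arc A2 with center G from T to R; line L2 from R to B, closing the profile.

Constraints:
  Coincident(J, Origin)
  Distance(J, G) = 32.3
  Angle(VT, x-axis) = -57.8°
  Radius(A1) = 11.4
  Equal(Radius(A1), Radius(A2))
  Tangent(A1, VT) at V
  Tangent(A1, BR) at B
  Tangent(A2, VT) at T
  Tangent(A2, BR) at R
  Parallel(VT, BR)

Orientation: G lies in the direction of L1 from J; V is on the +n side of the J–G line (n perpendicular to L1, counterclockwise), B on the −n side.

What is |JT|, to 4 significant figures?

34.25

The slot axis is L1's direction at -57.8°, so u = (cos -57.8°, sin -57.8°) = (0.5329, -0.8462) and n = (−sin -57.8°, cos -57.8°) = (0.8462, 0.5329). J is at the origin and G lies 32.3 along u from J, so G = 32.3·u = (17.21, -27.33). Tangency of A1 to both parallel lines with radius 11.4 puts V and B at J ± 11.4·n: V = (9.647, 6.075), B = (-9.647, -6.075). Equal radii place T and R the same way about G: T = G + 11.4·n = (26.86, -21.26), R = G − 11.4·n = (7.565, -33.41). Then |JT| = |T − J| = 34.25.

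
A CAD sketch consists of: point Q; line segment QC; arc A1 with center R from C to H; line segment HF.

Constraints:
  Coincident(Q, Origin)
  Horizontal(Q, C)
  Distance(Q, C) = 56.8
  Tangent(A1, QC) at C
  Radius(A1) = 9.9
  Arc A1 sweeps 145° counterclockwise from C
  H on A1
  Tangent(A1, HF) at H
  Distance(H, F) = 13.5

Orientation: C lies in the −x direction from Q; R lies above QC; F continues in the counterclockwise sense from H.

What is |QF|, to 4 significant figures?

67.30

Q is at the origin; QC is horizontal with |QC| = 56.8 and C on the −x side, so C = (-56.80, 0.000). A1 meets QC tangentially, so RC is at right angles to QC, so R = C + (0, 9.9) = (-56.80, 9.900). On A1, C sits at bearing -90° from R; a 145° counterclockwise sweep puts H at bearing 55°, so H = R + 9.9·(cos 55°, sin 55°) = (-51.12, 18.01). Since A1 is tangent to HF there, RH ⟂ HF, so HF runs along (−sin 55°, cos 55°); with |HF| = 13.5, F = (-62.18, 25.75). Then |QF| = |F − Q| = 67.30.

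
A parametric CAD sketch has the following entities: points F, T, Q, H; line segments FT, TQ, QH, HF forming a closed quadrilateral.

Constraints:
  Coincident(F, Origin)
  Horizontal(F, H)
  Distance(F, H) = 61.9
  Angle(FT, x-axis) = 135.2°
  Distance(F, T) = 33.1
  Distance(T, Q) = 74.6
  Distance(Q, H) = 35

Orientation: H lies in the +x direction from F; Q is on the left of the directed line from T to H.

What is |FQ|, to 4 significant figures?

60.35

F is at the origin; FH is horizontal with |FH| = 61.9 and H in +x, so H = (61.9, 0). FT runs at 135.2° with |FT| = 33.1, so T = (-23.49, 23.32). Q is determined by |TQ| = 74.6 and |QH| = 35.0 together: it lies at the intersection of circle(T, 74.6) and circle(H, 35.0). With |TH| = 88.51, the foot of the radical line on TH is 68.77 from T and the perpendicular offset is √(74.6² − 68.77²) = 28.90. Taking the left-of-TH solution: Q = (50.47, 33.08).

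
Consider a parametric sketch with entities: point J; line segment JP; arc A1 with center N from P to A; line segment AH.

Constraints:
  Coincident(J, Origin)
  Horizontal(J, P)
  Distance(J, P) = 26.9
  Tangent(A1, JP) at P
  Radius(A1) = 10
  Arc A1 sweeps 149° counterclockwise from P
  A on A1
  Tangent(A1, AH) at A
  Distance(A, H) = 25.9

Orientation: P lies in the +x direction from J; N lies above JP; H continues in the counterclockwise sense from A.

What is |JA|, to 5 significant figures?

37.042

J is at the origin; JP is horizontal with |JP| = 26.9 and P on the +x side, so P = (26.900, 0.0000). A1 meets JP tangentially, so NP is at right angles to JP, so N = P + (0, 10) = (26.900, 10.000). On A1, P sits at bearing -90° from N; a 149° counterclockwise sweep puts A at bearing 59°, so A = N + 10.0·(cos 59°, sin 59°) = (32.050, 18.572). Then |JA| = |A − J| = 37.042.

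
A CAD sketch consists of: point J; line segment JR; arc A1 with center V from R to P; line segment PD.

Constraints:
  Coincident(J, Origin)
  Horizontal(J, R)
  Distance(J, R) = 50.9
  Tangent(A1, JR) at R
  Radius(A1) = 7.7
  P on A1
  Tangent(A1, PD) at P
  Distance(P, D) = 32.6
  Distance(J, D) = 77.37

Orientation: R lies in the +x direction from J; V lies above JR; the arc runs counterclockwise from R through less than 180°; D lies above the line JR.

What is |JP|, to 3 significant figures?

58.5

Checks: |JR| = 50.90 ✓; |VP| = 7.700 ✓; ∠(VP, PD) = 90.00° ✓; |PD| = 32.60 ✓; |JD| = 77.37 ✓.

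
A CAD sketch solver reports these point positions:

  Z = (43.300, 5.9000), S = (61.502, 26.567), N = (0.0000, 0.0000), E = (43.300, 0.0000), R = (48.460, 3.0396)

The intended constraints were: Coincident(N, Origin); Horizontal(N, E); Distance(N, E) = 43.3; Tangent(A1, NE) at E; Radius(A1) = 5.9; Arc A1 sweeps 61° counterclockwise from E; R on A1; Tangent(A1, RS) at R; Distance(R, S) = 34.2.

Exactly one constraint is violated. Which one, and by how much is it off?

Distance(R, S) = 34.2 — off by 7.30.

N = (0.00, 0.00) ✓; N.y = 0.00, E.y = 0.00 ✓; |NE| = 43.30 ✓; ∠(ZE, EN) = 90.00° ✓; |ZE| = 5.900 ✓; bearing(Z→R) − bearing(Z→E) = 61.00° ✓; |ZR| = 5.900 ✓; ∠(ZR, RS) = 90.00° ✓; |RS| = 26.90 ✗.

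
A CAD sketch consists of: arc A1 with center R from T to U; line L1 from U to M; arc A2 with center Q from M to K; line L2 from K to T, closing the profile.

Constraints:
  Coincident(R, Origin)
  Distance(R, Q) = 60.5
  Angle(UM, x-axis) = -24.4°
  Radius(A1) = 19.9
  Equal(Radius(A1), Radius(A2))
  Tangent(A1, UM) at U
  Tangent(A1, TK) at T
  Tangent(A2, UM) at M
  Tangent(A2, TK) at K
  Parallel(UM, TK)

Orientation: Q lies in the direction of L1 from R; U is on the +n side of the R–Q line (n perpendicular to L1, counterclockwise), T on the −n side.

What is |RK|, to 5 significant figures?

63.689

The slot axis is L1's direction at -24.4°, so u = (cos -24.4°, sin -24.4°) = (0.91068, -0.41310) and n = (−sin -24.4°, cos -24.4°) = (0.41310, 0.91068). R is at the origin and Q lies 60.5 along u from R, so Q = 60.5·u = (55.096, -24.993). Tangency of A1 to both parallel lines with radius 19.9 puts U and T at R ± 19.9·n: U = (8.2208, 18.123), T = (-8.2208, -18.123). Equal radii place M and K the same way about Q: M = Q + 19.9·n = (63.317, -6.8702), K = Q − 19.9·n = (46.876, -43.115). Then |RK| = |K − R| = 63.689.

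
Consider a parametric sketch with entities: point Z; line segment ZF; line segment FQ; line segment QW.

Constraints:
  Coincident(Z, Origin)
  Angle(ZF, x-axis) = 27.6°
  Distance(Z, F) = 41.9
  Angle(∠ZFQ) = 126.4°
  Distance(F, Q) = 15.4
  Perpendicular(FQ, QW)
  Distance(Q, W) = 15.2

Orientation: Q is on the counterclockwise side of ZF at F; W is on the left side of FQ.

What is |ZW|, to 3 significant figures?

44.3

Z is at the origin; ZF runs at 27.6° with length 41.9, so F = 41.9·(cos 27.6°, sin 27.6°) = (37.1, 19.4). ∠ZFQ = 126.4°, so FQ runs at 27.6° + (180° − 126.4°) = 81.2° from the x-axis; with |FQ| = 15.4, Q = F + 15.4·(cos 81.2°, sin 81.2°) = (39.5, 34.6). FQ ⟂ QW; with |QW| = 15.2 on the left of FQ, W = Q + 15.2·(-0.988, 0.153) = (24.5, 37.0). Then |ZW| = |W − Z| = 44.3.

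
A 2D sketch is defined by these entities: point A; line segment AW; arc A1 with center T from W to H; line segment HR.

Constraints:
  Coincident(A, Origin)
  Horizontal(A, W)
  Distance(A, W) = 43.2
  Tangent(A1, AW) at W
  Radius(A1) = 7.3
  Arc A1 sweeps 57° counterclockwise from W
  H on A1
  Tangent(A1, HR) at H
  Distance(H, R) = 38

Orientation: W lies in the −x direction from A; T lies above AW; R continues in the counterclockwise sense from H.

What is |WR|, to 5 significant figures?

44.247

A is at the origin; AW is horizontal with |AW| = 43.2 and W on the −x side, so W = (-43.200, 0.0000). Since A1 is tangent to AW there, TW ⟂ AW, so T = W + (0, 7.3) = (-43.200, 7.3000). On A1, W sits at bearing -90° from T; a 57° counterclockwise sweep puts H at bearing -33°, so H = T + 7.3·(cos -33°, sin -33°) = (-37.078, 3.3241). Since A1 is tangent to HR there, TH ⟂ HR, so HR runs along (−sin -33°, cos -33°); with |HR| = 38.0, R = (-16.381, 35.194). Then |WR| = |R − W| = 44.247.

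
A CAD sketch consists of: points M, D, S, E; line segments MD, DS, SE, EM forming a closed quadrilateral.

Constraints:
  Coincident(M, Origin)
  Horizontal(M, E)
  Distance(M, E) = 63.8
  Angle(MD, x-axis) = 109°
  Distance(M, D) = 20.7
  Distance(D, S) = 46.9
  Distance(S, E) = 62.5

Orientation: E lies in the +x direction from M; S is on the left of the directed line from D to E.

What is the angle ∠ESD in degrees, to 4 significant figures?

82.68°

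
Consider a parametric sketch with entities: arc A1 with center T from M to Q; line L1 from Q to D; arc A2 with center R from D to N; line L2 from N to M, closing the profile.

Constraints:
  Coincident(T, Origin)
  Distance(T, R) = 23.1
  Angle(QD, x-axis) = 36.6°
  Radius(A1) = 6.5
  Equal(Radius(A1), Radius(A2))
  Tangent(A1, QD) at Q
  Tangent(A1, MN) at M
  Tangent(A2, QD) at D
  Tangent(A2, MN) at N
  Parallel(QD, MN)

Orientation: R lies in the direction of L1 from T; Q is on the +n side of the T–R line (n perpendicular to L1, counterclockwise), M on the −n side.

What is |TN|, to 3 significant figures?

24.0

The slot axis is L1's direction at 36.6°, so u = (cos 36.6°, sin 36.6°) = (0.803, 0.596) and n = (−sin 36.6°, cos 36.6°) = (-0.596, 0.803). T is at the origin and R lies 23.1 along u from T, so R = 23.1·u = (18.5, 13.8). Tangency of A1 to both parallel lines with radius 6.5 puts Q and M at T ± 6.5·n: Q = (-3.88, 5.22), M = (3.88, -5.22). Equal radii place D and N the same way about R: D = R + 6.5·n = (14.7, 19.0), N = R − 6.5·n = (22.4, 8.55). Then |TN| = |N − T| = 24.0.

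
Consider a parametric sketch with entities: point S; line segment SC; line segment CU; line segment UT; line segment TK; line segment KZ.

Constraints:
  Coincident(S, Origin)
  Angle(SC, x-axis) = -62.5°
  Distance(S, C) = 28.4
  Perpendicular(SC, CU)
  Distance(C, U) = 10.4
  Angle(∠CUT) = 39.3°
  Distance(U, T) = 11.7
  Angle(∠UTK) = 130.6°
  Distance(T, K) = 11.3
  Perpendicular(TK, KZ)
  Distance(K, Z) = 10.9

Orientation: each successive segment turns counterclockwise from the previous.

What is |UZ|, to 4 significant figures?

19.02

S is at the origin; SC runs at -62.5° with length 28.4, so C = (13.11, -25.19). The perpendicularity gives CU at right angles to SC, so CU runs at 27.50°; with |CU| = 10.4, U = (22.34, -20.39). ∠CUT = 39.3° gives UT at 168.2° from the x-axis; with |UT| = 11.7, T = (10.89, -18.00). ∠UTK = 130.6° gives TK at -142.4° from the x-axis; with |TK| = 11.3, K = (1.933, -24.89). The perpendicularity gives KZ at right angles to TK, so KZ runs at -52.40°; with |KZ| = 10.9, Z = (8.584, -33.53). Then |UZ| = |Z − U| = 19.02.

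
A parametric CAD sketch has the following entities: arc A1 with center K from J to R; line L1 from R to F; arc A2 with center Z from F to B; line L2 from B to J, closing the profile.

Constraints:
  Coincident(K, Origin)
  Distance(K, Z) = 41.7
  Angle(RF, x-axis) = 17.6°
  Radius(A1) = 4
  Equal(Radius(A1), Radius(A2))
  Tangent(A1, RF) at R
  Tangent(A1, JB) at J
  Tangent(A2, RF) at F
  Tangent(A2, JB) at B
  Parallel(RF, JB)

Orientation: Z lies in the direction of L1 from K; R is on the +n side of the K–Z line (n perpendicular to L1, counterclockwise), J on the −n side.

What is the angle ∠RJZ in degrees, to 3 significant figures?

84.5°

K is at the origin and Z lies 41.7 along u from K, so Z = 41.7·u = (39.7, 12.6). Tangency of A1 to both parallel lines with radius 4.0 puts R and J at K ± 4.0·n: R = (-1.21, 3.81), J = (1.21, -3.81). Then cos ∠RJZ = JR·JZ / (|JR||JZ|), giving 84.5°.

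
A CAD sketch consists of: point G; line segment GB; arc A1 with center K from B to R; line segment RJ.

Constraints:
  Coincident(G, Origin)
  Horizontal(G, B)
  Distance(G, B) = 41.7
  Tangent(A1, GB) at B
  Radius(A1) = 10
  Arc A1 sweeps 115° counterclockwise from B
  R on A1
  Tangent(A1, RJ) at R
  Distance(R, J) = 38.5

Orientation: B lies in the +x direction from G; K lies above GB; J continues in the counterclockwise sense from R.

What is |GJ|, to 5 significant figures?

60.020

G is at the origin; GB is horizontal with |GB| = 41.7 and B on the +x side, so B = (41.700, 0.0000). Since A1 is tangent to GB there, KB ⟂ GB, so K = B + (0, 10) = (41.700, 10.000). On A1, B sits at bearing -90° from K; a 115° counterclockwise sweep puts R at bearing 25°, so R = K + 10.0·(cos 25°, sin 25°) = (50.763, 14.226). Since A1 is tangent to RJ there, KR ⟂ RJ, so RJ runs along (−sin 25°, cos 25°); with |RJ| = 38.5, J = (34.492, 49.119). Then |GJ| = |J − G| = 60.020.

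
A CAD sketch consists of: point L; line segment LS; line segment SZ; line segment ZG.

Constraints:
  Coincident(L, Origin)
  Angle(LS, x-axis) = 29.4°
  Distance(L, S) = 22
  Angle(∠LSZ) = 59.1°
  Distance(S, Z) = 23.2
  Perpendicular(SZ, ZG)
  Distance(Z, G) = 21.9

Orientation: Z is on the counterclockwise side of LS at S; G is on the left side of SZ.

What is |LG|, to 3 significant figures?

12.3

L is at the origin; LS runs at 29.4° with length 22.0, so S = 22.0·(cos 29.4°, sin 29.4°) = (19.2, 10.8). ∠LSZ = 59.1°, so SZ runs at 29.4° + (180° − 59.1°) = 150° from the x-axis; with |SZ| = 23.2, Z = S + 23.2·(cos 150°, sin 150°) = (-0.986, 22.3). The perpendicularity gives ZG at right angles to SZ; with |ZG| = 21.9 on the left of SZ, G = Z + 21.9·(-0.495, -0.869) = (-11.8, 3.27). Then |LG| = |G − L| = 12.3.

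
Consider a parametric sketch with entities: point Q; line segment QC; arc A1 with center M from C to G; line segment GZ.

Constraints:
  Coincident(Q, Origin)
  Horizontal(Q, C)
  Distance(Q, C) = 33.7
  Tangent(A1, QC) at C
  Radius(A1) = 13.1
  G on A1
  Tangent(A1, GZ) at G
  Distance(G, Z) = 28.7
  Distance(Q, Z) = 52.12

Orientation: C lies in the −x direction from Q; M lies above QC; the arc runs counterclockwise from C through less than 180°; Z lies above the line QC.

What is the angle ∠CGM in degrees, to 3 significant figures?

38.1°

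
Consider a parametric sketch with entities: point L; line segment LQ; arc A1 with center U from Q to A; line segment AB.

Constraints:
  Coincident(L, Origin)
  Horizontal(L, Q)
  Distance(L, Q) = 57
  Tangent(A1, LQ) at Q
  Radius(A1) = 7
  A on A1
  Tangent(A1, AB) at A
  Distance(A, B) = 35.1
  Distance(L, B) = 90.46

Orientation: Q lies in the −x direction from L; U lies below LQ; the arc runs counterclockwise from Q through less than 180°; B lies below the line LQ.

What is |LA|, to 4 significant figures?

62.16

Checks: ∠(UQ, QL) = 90.00° ✓; |UQ| = 7.000 ✓; |UA| = 7.000 ✓; ∠(UA, AB) = 90.00° ✓; |AB| = 35.10 ✓; |LB| = 90.46 ✓.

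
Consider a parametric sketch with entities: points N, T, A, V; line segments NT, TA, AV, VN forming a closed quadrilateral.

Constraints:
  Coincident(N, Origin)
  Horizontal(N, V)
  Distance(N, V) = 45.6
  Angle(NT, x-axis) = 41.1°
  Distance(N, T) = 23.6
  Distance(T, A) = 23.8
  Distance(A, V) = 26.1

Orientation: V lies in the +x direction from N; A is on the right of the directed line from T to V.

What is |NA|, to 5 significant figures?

22.308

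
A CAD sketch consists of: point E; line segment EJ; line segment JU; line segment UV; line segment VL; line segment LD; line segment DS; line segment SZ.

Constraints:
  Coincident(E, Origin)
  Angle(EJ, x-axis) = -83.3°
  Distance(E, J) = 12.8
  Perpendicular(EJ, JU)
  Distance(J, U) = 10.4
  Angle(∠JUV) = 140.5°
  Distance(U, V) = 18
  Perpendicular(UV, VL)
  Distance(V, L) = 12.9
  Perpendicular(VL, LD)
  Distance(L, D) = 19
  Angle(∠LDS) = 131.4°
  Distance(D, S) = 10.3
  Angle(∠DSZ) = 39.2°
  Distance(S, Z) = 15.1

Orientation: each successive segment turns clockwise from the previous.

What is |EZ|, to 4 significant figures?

11.27

E is at the origin; EJ runs at -83.3° with length 12.8, so J = (1.493, -12.71). The perpendicularity gives JU at right angles to EJ, so JU runs at -173.3°; with |JU| = 10.4, U = (-8.836, -13.93). ∠JUV = 140.5° gives UV at 147.2° from the x-axis; with |UV| = 18.0, V = (-23.97, -4.175). UV ⟂ VL, so VL runs at 57.20°; with |VL| = 12.9, L = (-16.98, 6.668). VL ⟂ LD, so LD runs at -32.80°; with |LD| = 19.0, D = (-1.007, -3.624). ∠LDS = 131.4° gives DS at -81.40° from the x-axis; with |DS| = 10.3, S = (0.5332, -13.81). ∠DSZ = 39.2° gives SZ at 137.8° from the x-axis; with |SZ| = 15.1, Z = (-10.65, -3.666). Then |EZ| = |Z − E| = 11.27.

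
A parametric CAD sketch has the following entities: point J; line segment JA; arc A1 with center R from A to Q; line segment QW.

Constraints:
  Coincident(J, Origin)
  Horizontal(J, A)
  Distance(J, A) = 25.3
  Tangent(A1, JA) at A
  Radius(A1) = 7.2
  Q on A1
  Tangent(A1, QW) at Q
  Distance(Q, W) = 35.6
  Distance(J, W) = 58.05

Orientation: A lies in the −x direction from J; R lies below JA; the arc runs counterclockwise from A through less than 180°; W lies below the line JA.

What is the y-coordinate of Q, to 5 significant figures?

-4.9750

Checks: |RQ| = 7.200 ✓; ∠(RQ, QW) = 90.00° ✓; |QW| = 35.60 ✓; |JW| = 58.05 ✓.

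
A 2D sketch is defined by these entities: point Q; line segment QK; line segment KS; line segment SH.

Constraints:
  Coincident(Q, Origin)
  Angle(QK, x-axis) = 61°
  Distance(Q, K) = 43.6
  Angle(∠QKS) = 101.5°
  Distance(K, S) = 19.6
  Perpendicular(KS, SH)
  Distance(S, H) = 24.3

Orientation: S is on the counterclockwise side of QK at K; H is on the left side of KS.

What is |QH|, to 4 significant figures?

33.76

Q is at the origin; QK runs at 61.0° with length 43.6, so K = 43.6·(cos 61.0°, sin 61.0°) = (21.14, 38.13). ∠QKS = 101.5°, so KS runs at 61.0° + (180° − 101.5°) = 139.5° from the x-axis; with |KS| = 19.6, S = K + 19.6·(cos 139.5°, sin 139.5°) = (6.234, 50.86). KS ⟂ SH; with |SH| = 24.3 on the left of KS, H = S + 24.3·(-0.6494, -0.7604) = (-9.548, 32.38). Then |QH| = |H − Q| = 33.76.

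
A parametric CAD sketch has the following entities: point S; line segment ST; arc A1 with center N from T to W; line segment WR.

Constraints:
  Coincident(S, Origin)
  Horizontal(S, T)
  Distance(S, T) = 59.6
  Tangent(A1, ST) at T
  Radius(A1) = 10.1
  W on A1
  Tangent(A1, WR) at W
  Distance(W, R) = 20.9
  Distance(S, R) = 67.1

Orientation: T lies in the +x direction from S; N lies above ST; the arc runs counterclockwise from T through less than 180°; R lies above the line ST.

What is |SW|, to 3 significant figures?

70.1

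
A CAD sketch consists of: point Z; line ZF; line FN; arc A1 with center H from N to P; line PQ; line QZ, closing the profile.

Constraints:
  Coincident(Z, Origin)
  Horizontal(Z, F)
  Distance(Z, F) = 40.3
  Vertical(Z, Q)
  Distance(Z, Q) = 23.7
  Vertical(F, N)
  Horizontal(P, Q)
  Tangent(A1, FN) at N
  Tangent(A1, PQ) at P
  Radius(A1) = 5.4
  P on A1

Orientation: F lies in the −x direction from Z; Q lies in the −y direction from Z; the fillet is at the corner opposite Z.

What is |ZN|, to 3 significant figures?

44.3

Z is at the origin; ZF is horizontal with |ZF| = 40.3 and F on the −x side, so F = (-40.3, 0.00). Z and Q share the same x with |ZQ| = 23.7 and Q on the −y side, so Q = (0.00, -23.7). The virtual corner opposite Z is at (-40.3, -23.7). Since A1 is tangent to FN there, HN ⟂ FN and A1 meets PQ tangentially, so HP is at right angles to PQ, with radius 5.4, so the center H sits 5.4 in from both sides at H = (-34.9, -18.3). That places the tangent points at N = (-40.3, -18.3) on FN and P = (-34.9, -23.7) on PQ. Then |ZN| = |N − Z| = 44.3.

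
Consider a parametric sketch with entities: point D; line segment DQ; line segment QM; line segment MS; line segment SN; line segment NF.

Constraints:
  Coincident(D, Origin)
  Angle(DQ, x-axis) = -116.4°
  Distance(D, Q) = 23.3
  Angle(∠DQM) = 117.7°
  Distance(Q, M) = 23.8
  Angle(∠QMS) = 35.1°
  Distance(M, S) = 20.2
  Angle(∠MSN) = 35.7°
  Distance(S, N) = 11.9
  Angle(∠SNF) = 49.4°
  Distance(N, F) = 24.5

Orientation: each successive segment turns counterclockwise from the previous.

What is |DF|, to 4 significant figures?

34.35

∠MSN = 35.7° gives SN at -124.9° from the x-axis; with |SN| = 11.9, N = (-3.495, -29.71). ∠SNF = 49.4° gives NF at 5.700° from the x-axis; with |NF| = 24.5, F = (20.88, -27.28). Then |DF| = |F − D| = 34.35.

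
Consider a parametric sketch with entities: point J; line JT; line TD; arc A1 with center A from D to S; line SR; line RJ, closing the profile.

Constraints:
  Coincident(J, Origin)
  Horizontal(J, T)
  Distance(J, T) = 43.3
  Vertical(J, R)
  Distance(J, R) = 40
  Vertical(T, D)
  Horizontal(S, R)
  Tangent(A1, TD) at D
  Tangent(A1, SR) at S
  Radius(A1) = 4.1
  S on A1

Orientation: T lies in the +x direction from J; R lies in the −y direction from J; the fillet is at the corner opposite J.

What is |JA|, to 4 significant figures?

53.15

J is at the origin; J and T share the same y with |JT| = 43.3 and T on the +x side, so T = (43.30, 0.000). JR is vertical with |JR| = 40.0 and R on the −y side, so R = (0.000, -40.00). The virtual corner opposite J is at (43.30, -40.00). A1 meets TD tangentially, so AD is at right angles to TD and A1 meets SR tangentially, so AS is at right angles to SR, with radius 4.1, so the center A sits 4.1 in from both sides at A = (39.20, -35.90). Then |JA| = |A − J| = 53.15.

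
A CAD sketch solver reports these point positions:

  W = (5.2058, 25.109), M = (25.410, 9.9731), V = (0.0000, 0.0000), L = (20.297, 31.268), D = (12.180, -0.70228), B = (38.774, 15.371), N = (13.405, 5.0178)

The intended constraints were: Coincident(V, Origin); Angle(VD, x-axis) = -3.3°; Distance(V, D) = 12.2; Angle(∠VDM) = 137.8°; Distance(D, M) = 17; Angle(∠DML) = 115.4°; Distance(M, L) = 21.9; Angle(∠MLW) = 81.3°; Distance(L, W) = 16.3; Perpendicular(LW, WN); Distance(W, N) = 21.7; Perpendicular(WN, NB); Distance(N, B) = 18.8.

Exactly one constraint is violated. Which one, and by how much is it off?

Distance(N, B) = 18.8 — off by 8.60.

V = (0.00, 0.00) ✓; VD at -3.300° ✓; |VD| = 12.20 ✓; ∠VDM = 137.8° ✓; |DM| = 17.00 ✓; ∠DML = 115.4° ✓; |ML| = 21.90 ✓; ∠MLW = 81.30° ✓; |LW| = 16.30 ✓; ∠(LW, WN) = 90.00° ✓; |WN| = 21.70 ✓; ∠(WN, NB) = 90.00° ✓; |NB| = 27.40 ✗.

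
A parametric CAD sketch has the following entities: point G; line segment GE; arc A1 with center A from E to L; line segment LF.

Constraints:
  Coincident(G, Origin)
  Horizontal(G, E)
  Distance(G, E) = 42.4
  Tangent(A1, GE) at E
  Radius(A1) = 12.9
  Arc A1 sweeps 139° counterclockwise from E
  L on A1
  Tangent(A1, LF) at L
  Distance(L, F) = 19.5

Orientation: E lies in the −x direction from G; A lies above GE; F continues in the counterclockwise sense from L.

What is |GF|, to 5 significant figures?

60.186

G is at the origin; G and E share the same y with |GE| = 42.4 and E on the −x side, so E = (-42.400, 0.0000). Tangency of A1 to GE means the radius AE is perpendicular to GE, so A = E + (0, 12.9) = (-42.400, 12.900). On A1, E sits at bearing -90° from A; a 139° counterclockwise sweep puts L at bearing 49°, so L = A + 12.9·(cos 49°, sin 49°) = (-33.937, 22.636). Since A1 is tangent to LF there, AL ⟂ LF, so LF runs along (−sin 49°, cos 49°); with |LF| = 19.5, F = (-48.654, 35.429). Then |GF| = |F − G| = 60.186.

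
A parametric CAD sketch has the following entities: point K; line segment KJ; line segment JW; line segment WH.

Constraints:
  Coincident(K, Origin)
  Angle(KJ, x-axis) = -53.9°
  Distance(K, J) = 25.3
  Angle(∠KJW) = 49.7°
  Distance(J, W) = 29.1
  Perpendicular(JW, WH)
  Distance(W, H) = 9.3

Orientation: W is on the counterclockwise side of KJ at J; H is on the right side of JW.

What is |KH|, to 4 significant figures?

31.30

K is at the origin; KJ runs at -53.9° with length 25.3, so J = 25.3·(cos -53.9°, sin -53.9°) = (14.91, -20.44). ∠KJW = 49.7°, so JW runs at -53.9° + (180° − 49.7°) = 76.40° from the x-axis; with |JW| = 29.1, W = J + 29.1·(cos 76.40°, sin 76.40°) = (21.75, 7.842). JW is perpendicular to WH; with |WH| = 9.3 on the right of JW, H = W + 9.3·(0.9720, -0.2351) = (30.79, 5.655). Then |KH| = |H − K| = 31.30.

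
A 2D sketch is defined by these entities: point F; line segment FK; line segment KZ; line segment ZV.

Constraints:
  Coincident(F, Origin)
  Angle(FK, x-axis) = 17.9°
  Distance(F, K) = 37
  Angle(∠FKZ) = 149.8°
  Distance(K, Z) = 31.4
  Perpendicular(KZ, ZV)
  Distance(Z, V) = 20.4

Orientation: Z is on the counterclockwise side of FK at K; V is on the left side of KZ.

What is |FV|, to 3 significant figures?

63.4

F is at the origin; FK runs at 17.9° with length 37.0, so K = 37.0·(cos 17.9°, sin 17.9°) = (35.2, 11.4). ∠FKZ = 149.8°, so KZ runs at 17.9° + (180° − 149.8°) = 48.1° from the x-axis; with |KZ| = 31.4, Z = K + 31.4·(cos 48.1°, sin 48.1°) = (56.2, 34.7). KZ ⟂ ZV; with |ZV| = 20.4 on the left of KZ, V = Z + 20.4·(-0.744, 0.668) = (41.0, 48.4). Then |FV| = |V − F| = 63.4.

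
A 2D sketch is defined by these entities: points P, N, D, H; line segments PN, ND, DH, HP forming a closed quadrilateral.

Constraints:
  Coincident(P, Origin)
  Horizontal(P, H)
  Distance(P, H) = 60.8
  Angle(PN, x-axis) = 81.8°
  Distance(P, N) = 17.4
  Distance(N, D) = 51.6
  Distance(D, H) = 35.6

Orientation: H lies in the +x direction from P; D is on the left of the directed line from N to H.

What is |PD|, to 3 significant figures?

61.6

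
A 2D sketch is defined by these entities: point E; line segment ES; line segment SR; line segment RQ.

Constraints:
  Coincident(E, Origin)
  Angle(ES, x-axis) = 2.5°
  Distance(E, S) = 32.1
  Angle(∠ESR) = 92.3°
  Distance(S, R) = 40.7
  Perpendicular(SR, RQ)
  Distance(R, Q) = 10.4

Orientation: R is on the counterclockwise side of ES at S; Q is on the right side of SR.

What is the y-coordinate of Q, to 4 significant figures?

42.14

∠ESR = 92.3°, so SR runs at 2.5° + (180° − 92.3°) = 90.20° from the x-axis; with |SR| = 40.7, R = S + 40.7·(cos 90.20°, sin 90.20°) = (31.93, 42.10). The perpendicularity gives RQ at right angles to SR; with |RQ| = 10.4 on the right of SR, Q = R + 10.4·(1.000, 0.003491) = (42.33, 42.14). So Q.y = 42.14.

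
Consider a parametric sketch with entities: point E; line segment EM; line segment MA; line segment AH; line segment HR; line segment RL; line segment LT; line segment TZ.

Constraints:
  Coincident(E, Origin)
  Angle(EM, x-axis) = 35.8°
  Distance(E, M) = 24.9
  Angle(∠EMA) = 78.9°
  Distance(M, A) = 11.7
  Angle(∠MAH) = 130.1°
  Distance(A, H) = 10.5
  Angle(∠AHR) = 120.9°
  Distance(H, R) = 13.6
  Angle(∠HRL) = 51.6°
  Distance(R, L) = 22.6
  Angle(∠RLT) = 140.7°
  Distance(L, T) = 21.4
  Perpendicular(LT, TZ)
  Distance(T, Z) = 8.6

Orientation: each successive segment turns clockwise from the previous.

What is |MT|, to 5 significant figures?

19.886

E is at the origin; EM runs at 35.8° with length 24.9, so M = (20.195, 14.565). ∠EMA = 78.9° gives MA at -65.300° from the x-axis; with |MA| = 11.7, A = (25.085, 3.9359). ∠MAH = 130.1° gives AH at -115.20° from the x-axis; with |AH| = 10.5, H = (20.614, -5.5648). ∠AHR = 120.9° gives HR at -174.30° from the x-axis; with |HR| = 13.6, R = (7.0811, -6.9155). ∠HRL = 51.6° gives RL at 57.300° from the x-axis; with |RL| = 22.6, L = (19.291, 12.103). ∠RLT = 140.7° gives LT at 18.000° from the x-axis; with |LT| = 21.4, T = (39.643, 18.716). Then |MT| = |T − M| = 19.886.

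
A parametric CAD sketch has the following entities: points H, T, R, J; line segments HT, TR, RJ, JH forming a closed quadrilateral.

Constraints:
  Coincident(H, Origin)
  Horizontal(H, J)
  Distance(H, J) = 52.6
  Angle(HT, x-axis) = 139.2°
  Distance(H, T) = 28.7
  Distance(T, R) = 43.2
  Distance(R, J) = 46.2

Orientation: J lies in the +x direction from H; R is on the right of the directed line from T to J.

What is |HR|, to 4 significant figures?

14.89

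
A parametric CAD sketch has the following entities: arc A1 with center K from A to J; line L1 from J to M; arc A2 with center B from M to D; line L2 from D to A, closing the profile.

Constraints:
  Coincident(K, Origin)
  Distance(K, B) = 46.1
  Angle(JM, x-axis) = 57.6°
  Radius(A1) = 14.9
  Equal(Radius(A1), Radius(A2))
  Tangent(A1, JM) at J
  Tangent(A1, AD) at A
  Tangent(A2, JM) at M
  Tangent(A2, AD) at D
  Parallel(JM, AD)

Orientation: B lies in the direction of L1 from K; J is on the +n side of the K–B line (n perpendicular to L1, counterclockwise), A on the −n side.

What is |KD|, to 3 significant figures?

48.4

Tangency of A1 to both parallel lines with radius 14.9 puts J and A at K ± 14.9·n: J = (-12.6, 7.98), A = (12.6, -7.98). Equal radii place M and D the same way about B: M = B + 14.9·n = (12.1, 46.9), D = B − 14.9·n = (37.3, 30.9). Then |KD| = |D − K| = 48.4.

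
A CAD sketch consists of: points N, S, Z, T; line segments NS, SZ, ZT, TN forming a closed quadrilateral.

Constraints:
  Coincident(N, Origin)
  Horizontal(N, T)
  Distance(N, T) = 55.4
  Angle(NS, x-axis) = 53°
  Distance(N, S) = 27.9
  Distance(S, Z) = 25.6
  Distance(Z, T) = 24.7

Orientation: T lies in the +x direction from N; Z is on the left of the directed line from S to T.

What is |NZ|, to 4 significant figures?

47.27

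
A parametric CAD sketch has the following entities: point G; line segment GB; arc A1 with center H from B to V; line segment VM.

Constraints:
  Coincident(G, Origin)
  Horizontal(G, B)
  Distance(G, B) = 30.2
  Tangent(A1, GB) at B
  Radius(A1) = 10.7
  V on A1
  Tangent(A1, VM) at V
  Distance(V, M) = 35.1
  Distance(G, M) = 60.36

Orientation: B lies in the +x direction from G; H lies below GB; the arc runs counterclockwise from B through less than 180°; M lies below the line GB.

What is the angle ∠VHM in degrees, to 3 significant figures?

73.0°

G is at the origin; GB is horizontal with |GB| = 30.2 and B on the +x side, so B = (30.2, 0.00). Since A1 is tangent to GB there, HB ⟂ GB, so H = B + (0, -10.7) = (30.2, -10.7). Since HV ⟂ VM (tangency), |HM| = √(10.7² + 35.1²) = 36.7 regardless of where V sits on A1. So M lies on both circle(G, 60.36) and circle(H, 36.7); the below-GB intersection is M = (38.6, -46.4). V is the foot of the tangent from M: V = (20.9, -16.1).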